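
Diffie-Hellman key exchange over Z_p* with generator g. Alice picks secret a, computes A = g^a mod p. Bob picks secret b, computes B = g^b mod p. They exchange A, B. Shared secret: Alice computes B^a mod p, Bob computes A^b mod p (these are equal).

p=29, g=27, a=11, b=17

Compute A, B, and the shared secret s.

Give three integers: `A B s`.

A = 27^11 mod 29  (bits of 11 = 1011)
  bit 0 = 1: r = r^2 * 27 mod 29 = 1^2 * 27 = 1*27 = 27
  bit 1 = 0: r = r^2 mod 29 = 27^2 = 4
  bit 2 = 1: r = r^2 * 27 mod 29 = 4^2 * 27 = 16*27 = 26
  bit 3 = 1: r = r^2 * 27 mod 29 = 26^2 * 27 = 9*27 = 11
  -> A = 11
B = 27^17 mod 29  (bits of 17 = 10001)
  bit 0 = 1: r = r^2 * 27 mod 29 = 1^2 * 27 = 1*27 = 27
  bit 1 = 0: r = r^2 mod 29 = 27^2 = 4
  bit 2 = 0: r = r^2 mod 29 = 4^2 = 16
  bit 3 = 0: r = r^2 mod 29 = 16^2 = 24
  bit 4 = 1: r = r^2 * 27 mod 29 = 24^2 * 27 = 25*27 = 8
  -> B = 8
s = B^a = 8^11 mod 29  (bits of 11 = 1011)
  bit 0 = 1: r = r^2 * 8 mod 29 = 1^2 * 8 = 1*8 = 8
  bit 1 = 0: r = r^2 mod 29 = 8^2 = 6
  bit 2 = 1: r = r^2 * 8 mod 29 = 6^2 * 8 = 7*8 = 27
  bit 3 = 1: r = r^2 * 8 mod 29 = 27^2 * 8 = 4*8 = 3
  -> s = B^a = 3

Answer: 11 8 3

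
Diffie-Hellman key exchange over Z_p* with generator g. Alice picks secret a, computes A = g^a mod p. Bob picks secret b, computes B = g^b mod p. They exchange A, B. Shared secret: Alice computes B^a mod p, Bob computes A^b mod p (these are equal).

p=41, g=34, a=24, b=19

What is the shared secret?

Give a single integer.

A = 34^24 mod 41  (bits of 24 = 11000)
  bit 0 = 1: r = r^2 * 34 mod 41 = 1^2 * 34 = 1*34 = 34
  bit 1 = 1: r = r^2 * 34 mod 41 = 34^2 * 34 = 8*34 = 26
  bit 2 = 0: r = r^2 mod 41 = 26^2 = 20
  bit 3 = 0: r = r^2 mod 41 = 20^2 = 31
  bit 4 = 0: r = r^2 mod 41 = 31^2 = 18
  -> A = 18
B = 34^19 mod 41  (bits of 19 = 10011)
  bit 0 = 1: r = r^2 * 34 mod 41 = 1^2 * 34 = 1*34 = 34
  bit 1 = 0: r = r^2 mod 41 = 34^2 = 8
  bit 2 = 0: r = r^2 mod 41 = 8^2 = 23
  bit 3 = 1: r = r^2 * 34 mod 41 = 23^2 * 34 = 37*34 = 28
  bit 4 = 1: r = r^2 * 34 mod 41 = 28^2 * 34 = 5*34 = 6
  -> B = 6
s = B^a = 6^24 mod 41  (bits of 24 = 11000)
  bit 0 = 1: r = r^2 * 6 mod 41 = 1^2 * 6 = 1*6 = 6
  bit 1 = 1: r = r^2 * 6 mod 41 = 6^2 * 6 = 36*6 = 11
  bit 2 = 0: r = r^2 mod 41 = 11^2 = 39
  bit 3 = 0: r = r^2 mod 41 = 39^2 = 4
  bit 4 = 0: r = r^2 mod 41 = 4^2 = 16
  -> s = B^a = 16

Answer: 16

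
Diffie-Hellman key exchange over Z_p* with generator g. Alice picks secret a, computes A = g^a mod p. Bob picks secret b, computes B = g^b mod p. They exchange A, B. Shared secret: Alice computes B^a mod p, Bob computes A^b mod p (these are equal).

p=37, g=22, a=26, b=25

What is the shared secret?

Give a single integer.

Answer: 3

Derivation:
A = 22^26 mod 37  (bits of 26 = 11010)
  bit 0 = 1: r = r^2 * 22 mod 37 = 1^2 * 22 = 1*22 = 22
  bit 1 = 1: r = r^2 * 22 mod 37 = 22^2 * 22 = 3*22 = 29
  bit 2 = 0: r = r^2 mod 37 = 29^2 = 27
  bit 3 = 1: r = r^2 * 22 mod 37 = 27^2 * 22 = 26*22 = 17
  bit 4 = 0: r = r^2 mod 37 = 17^2 = 30
  -> A = 30
B = 22^25 mod 37  (bits of 25 = 11001)
  bit 0 = 1: r = r^2 * 22 mod 37 = 1^2 * 22 = 1*22 = 22
  bit 1 = 1: r = r^2 * 22 mod 37 = 22^2 * 22 = 3*22 = 29
  bit 2 = 0: r = r^2 mod 37 = 29^2 = 27
  bit 3 = 0: r = r^2 mod 37 = 27^2 = 26
  bit 4 = 1: r = r^2 * 22 mod 37 = 26^2 * 22 = 10*22 = 35
  -> B = 35
s = B^a = 35^26 mod 37  (bits of 26 = 11010)
  bit 0 = 1: r = r^2 * 35 mod 37 = 1^2 * 35 = 1*35 = 35
  bit 1 = 1: r = r^2 * 35 mod 37 = 35^2 * 35 = 4*35 = 29
  bit 2 = 0: r = r^2 mod 37 = 29^2 = 27
  bit 3 = 1: r = r^2 * 35 mod 37 = 27^2 * 35 = 26*35 = 22
  bit 4 = 0: r = r^2 mod 37 = 22^2 = 3
  -> s = B^a = 3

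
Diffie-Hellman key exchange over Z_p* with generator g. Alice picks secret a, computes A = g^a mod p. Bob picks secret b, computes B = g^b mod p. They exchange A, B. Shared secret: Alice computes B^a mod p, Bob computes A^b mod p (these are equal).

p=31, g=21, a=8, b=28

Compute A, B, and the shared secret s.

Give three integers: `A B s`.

A = 21^8 mod 31  (bits of 8 = 1000)
  bit 0 = 1: r = r^2 * 21 mod 31 = 1^2 * 21 = 1*21 = 21
  bit 1 = 0: r = r^2 mod 31 = 21^2 = 7
  bit 2 = 0: r = r^2 mod 31 = 7^2 = 18
  bit 3 = 0: r = r^2 mod 31 = 18^2 = 14
  -> A = 14
B = 21^28 mod 31  (bits of 28 = 11100)
  bit 0 = 1: r = r^2 * 21 mod 31 = 1^2 * 21 = 1*21 = 21
  bit 1 = 1: r = r^2 * 21 mod 31 = 21^2 * 21 = 7*21 = 23
  bit 2 = 1: r = r^2 * 21 mod 31 = 23^2 * 21 = 2*21 = 11
  bit 3 = 0: r = r^2 mod 31 = 11^2 = 28
  bit 4 = 0: r = r^2 mod 31 = 28^2 = 9
  -> B = 9
s = B^a = 9^8 mod 31  (bits of 8 = 1000)
  bit 0 = 1: r = r^2 * 9 mod 31 = 1^2 * 9 = 1*9 = 9
  bit 1 = 0: r = r^2 mod 31 = 9^2 = 19
  bit 2 = 0: r = r^2 mod 31 = 19^2 = 20
  bit 3 = 0: r = r^2 mod 31 = 20^2 = 28
  -> s = B^a = 28

Answer: 14 9 28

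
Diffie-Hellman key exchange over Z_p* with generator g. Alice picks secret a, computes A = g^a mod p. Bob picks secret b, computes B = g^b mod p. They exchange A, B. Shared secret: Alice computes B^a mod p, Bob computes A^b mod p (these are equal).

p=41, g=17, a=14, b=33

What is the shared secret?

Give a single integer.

A = 17^14 mod 41  (bits of 14 = 1110)
  bit 0 = 1: r = r^2 * 17 mod 41 = 1^2 * 17 = 1*17 = 17
  bit 1 = 1: r = r^2 * 17 mod 41 = 17^2 * 17 = 2*17 = 34
  bit 2 = 1: r = r^2 * 17 mod 41 = 34^2 * 17 = 8*17 = 13
  bit 3 = 0: r = r^2 mod 41 = 13^2 = 5
  -> A = 5
B = 17^33 mod 41  (bits of 33 = 100001)
  bit 0 = 1: r = r^2 * 17 mod 41 = 1^2 * 17 = 1*17 = 17
  bit 1 = 0: r = r^2 mod 41 = 17^2 = 2
  bit 2 = 0: r = r^2 mod 41 = 2^2 = 4
  bit 3 = 0: r = r^2 mod 41 = 4^2 = 16
  bit 4 = 0: r = r^2 mod 41 = 16^2 = 10
  bit 5 = 1: r = r^2 * 17 mod 41 = 10^2 * 17 = 18*17 = 19
  -> B = 19
s = B^a = 19^14 mod 41  (bits of 14 = 1110)
  bit 0 = 1: r = r^2 * 19 mod 41 = 1^2 * 19 = 1*19 = 19
  bit 1 = 1: r = r^2 * 19 mod 41 = 19^2 * 19 = 33*19 = 12
  bit 2 = 1: r = r^2 * 19 mod 41 = 12^2 * 19 = 21*19 = 30
  bit 3 = 0: r = r^2 mod 41 = 30^2 = 39
  -> s = B^a = 39

Answer: 39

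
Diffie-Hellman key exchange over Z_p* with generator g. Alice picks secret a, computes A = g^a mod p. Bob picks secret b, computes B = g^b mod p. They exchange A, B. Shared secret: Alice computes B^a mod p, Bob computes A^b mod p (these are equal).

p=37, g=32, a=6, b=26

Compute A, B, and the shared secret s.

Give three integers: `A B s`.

Answer: 11 21 10

Derivation:
A = 32^6 mod 37  (bits of 6 = 110)
  bit 0 = 1: r = r^2 * 32 mod 37 = 1^2 * 32 = 1*32 = 32
  bit 1 = 1: r = r^2 * 32 mod 37 = 32^2 * 32 = 25*32 = 23
  bit 2 = 0: r = r^2 mod 37 = 23^2 = 11
  -> A = 11
B = 32^26 mod 37  (bits of 26 = 11010)
  bit 0 = 1: r = r^2 * 32 mod 37 = 1^2 * 32 = 1*32 = 32
  bit 1 = 1: r = r^2 * 32 mod 37 = 32^2 * 32 = 25*32 = 23
  bit 2 = 0: r = r^2 mod 37 = 23^2 = 11
  bit 3 = 1: r = r^2 * 32 mod 37 = 11^2 * 32 = 10*32 = 24
  bit 4 = 0: r = r^2 mod 37 = 24^2 = 21
  -> B = 21
s = B^a = 21^6 mod 37  (bits of 6 = 110)
  bit 0 = 1: r = r^2 * 21 mod 37 = 1^2 * 21 = 1*21 = 21
  bit 1 = 1: r = r^2 * 21 mod 37 = 21^2 * 21 = 34*21 = 11
  bit 2 = 0: r = r^2 mod 37 = 11^2 = 10
  -> s = B^a = 10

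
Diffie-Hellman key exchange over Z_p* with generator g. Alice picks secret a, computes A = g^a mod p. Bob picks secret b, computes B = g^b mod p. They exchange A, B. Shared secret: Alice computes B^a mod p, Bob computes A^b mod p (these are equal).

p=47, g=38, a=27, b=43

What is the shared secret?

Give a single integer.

Answer: 31

Derivation:
A = 38^27 mod 47  (bits of 27 = 11011)
  bit 0 = 1: r = r^2 * 38 mod 47 = 1^2 * 38 = 1*38 = 38
  bit 1 = 1: r = r^2 * 38 mod 47 = 38^2 * 38 = 34*38 = 23
  bit 2 = 0: r = r^2 mod 47 = 23^2 = 12
  bit 3 = 1: r = r^2 * 38 mod 47 = 12^2 * 38 = 3*38 = 20
  bit 4 = 1: r = r^2 * 38 mod 47 = 20^2 * 38 = 24*38 = 19
  -> A = 19
B = 38^43 mod 47  (bits of 43 = 101011)
  bit 0 = 1: r = r^2 * 38 mod 47 = 1^2 * 38 = 1*38 = 38
  bit 1 = 0: r = r^2 mod 47 = 38^2 = 34
  bit 2 = 1: r = r^2 * 38 mod 47 = 34^2 * 38 = 28*38 = 30
  bit 3 = 0: r = r^2 mod 47 = 30^2 = 7
  bit 4 = 1: r = r^2 * 38 mod 47 = 7^2 * 38 = 2*38 = 29
  bit 5 = 1: r = r^2 * 38 mod 47 = 29^2 * 38 = 42*38 = 45
  -> B = 45
s = B^a = 45^27 mod 47  (bits of 27 = 11011)
  bit 0 = 1: r = r^2 * 45 mod 47 = 1^2 * 45 = 1*45 = 45
  bit 1 = 1: r = r^2 * 45 mod 47 = 45^2 * 45 = 4*45 = 39
  bit 2 = 0: r = r^2 mod 47 = 39^2 = 17
  bit 3 = 1: r = r^2 * 45 mod 47 = 17^2 * 45 = 7*45 = 33
  bit 4 = 1: r = r^2 * 45 mod 47 = 33^2 * 45 = 8*45 = 31
  -> s = B^a = 31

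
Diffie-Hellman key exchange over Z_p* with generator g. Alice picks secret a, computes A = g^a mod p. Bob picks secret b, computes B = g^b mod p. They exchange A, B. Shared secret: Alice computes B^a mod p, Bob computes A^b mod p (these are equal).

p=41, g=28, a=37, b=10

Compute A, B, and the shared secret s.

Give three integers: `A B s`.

Answer: 29 9 9

Derivation:
A = 28^37 mod 41  (bits of 37 = 100101)
  bit 0 = 1: r = r^2 * 28 mod 41 = 1^2 * 28 = 1*28 = 28
  bit 1 = 0: r = r^2 mod 41 = 28^2 = 5
  bit 2 = 0: r = r^2 mod 41 = 5^2 = 25
  bit 3 = 1: r = r^2 * 28 mod 41 = 25^2 * 28 = 10*28 = 34
  bit 4 = 0: r = r^2 mod 41 = 34^2 = 8
  bit 5 = 1: r = r^2 * 28 mod 41 = 8^2 * 28 = 23*28 = 29
  -> A = 29
B = 28^10 mod 41  (bits of 10 = 1010)
  bit 0 = 1: r = r^2 * 28 mod 41 = 1^2 * 28 = 1*28 = 28
  bit 1 = 0: r = r^2 mod 41 = 28^2 = 5
  bit 2 = 1: r = r^2 * 28 mod 41 = 5^2 * 28 = 25*28 = 3
  bit 3 = 0: r = r^2 mod 41 = 3^2 = 9
  -> B = 9
s = B^a = 9^37 mod 41  (bits of 37 = 100101)
  bit 0 = 1: r = r^2 * 9 mod 41 = 1^2 * 9 = 1*9 = 9
  bit 1 = 0: r = r^2 mod 41 = 9^2 = 40
  bit 2 = 0: r = r^2 mod 41 = 40^2 = 1
  bit 3 = 1: r = r^2 * 9 mod 41 = 1^2 * 9 = 1*9 = 9
  bit 4 = 0: r = r^2 mod 41 = 9^2 = 40
  bit 5 = 1: r = r^2 * 9 mod 41 = 40^2 * 9 = 1*9 = 9
  -> s = B^a = 9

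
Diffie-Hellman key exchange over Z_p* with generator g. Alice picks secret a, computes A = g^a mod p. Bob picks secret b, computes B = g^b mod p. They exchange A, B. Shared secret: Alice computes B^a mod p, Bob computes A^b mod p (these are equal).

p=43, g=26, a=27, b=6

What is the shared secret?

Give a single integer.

Answer: 16

Derivation:
A = 26^27 mod 43  (bits of 27 = 11011)
  bit 0 = 1: r = r^2 * 26 mod 43 = 1^2 * 26 = 1*26 = 26
  bit 1 = 1: r = r^2 * 26 mod 43 = 26^2 * 26 = 31*26 = 32
  bit 2 = 0: r = r^2 mod 43 = 32^2 = 35
  bit 3 = 1: r = r^2 * 26 mod 43 = 35^2 * 26 = 21*26 = 30
  bit 4 = 1: r = r^2 * 26 mod 43 = 30^2 * 26 = 40*26 = 8
  -> A = 8
B = 26^6 mod 43  (bits of 6 = 110)
  bit 0 = 1: r = r^2 * 26 mod 43 = 1^2 * 26 = 1*26 = 26
  bit 1 = 1: r = r^2 * 26 mod 43 = 26^2 * 26 = 31*26 = 32
  bit 2 = 0: r = r^2 mod 43 = 32^2 = 35
  -> B = 35
s = B^a = 35^27 mod 43  (bits of 27 = 11011)
  bit 0 = 1: r = r^2 * 35 mod 43 = 1^2 * 35 = 1*35 = 35
  bit 1 = 1: r = r^2 * 35 mod 43 = 35^2 * 35 = 21*35 = 4
  bit 2 = 0: r = r^2 mod 43 = 4^2 = 16
  bit 3 = 1: r = r^2 * 35 mod 43 = 16^2 * 35 = 41*35 = 16
  bit 4 = 1: r = r^2 * 35 mod 43 = 16^2 * 35 = 41*35 = 16
  -> s = B^a = 16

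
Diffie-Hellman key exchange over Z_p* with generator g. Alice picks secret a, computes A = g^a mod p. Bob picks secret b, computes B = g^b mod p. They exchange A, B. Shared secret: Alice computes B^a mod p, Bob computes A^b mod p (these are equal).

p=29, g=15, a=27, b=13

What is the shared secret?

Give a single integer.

Answer: 14

Derivation:
A = 15^27 mod 29  (bits of 27 = 11011)
  bit 0 = 1: r = r^2 * 15 mod 29 = 1^2 * 15 = 1*15 = 15
  bit 1 = 1: r = r^2 * 15 mod 29 = 15^2 * 15 = 22*15 = 11
  bit 2 = 0: r = r^2 mod 29 = 11^2 = 5
  bit 3 = 1: r = r^2 * 15 mod 29 = 5^2 * 15 = 25*15 = 27
  bit 4 = 1: r = r^2 * 15 mod 29 = 27^2 * 15 = 4*15 = 2
  -> A = 2
B = 15^13 mod 29  (bits of 13 = 1101)
  bit 0 = 1: r = r^2 * 15 mod 29 = 1^2 * 15 = 1*15 = 15
  bit 1 = 1: r = r^2 * 15 mod 29 = 15^2 * 15 = 22*15 = 11
  bit 2 = 0: r = r^2 mod 29 = 11^2 = 5
  bit 3 = 1: r = r^2 * 15 mod 29 = 5^2 * 15 = 25*15 = 27
  -> B = 27
s = B^a = 27^27 mod 29  (bits of 27 = 11011)
  bit 0 = 1: r = r^2 * 27 mod 29 = 1^2 * 27 = 1*27 = 27
  bit 1 = 1: r = r^2 * 27 mod 29 = 27^2 * 27 = 4*27 = 21
  bit 2 = 0: r = r^2 mod 29 = 21^2 = 6
  bit 3 = 1: r = r^2 * 27 mod 29 = 6^2 * 27 = 7*27 = 15
  bit 4 = 1: r = r^2 * 27 mod 29 = 15^2 * 27 = 22*27 = 14
  -> s = B^a = 14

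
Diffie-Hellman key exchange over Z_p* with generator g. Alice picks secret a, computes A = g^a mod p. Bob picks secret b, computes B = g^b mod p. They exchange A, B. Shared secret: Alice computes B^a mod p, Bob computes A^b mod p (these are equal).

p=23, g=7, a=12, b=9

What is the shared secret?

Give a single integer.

Answer: 8

Derivation:
A = 7^12 mod 23  (bits of 12 = 1100)
  bit 0 = 1: r = r^2 * 7 mod 23 = 1^2 * 7 = 1*7 = 7
  bit 1 = 1: r = r^2 * 7 mod 23 = 7^2 * 7 = 3*7 = 21
  bit 2 = 0: r = r^2 mod 23 = 21^2 = 4
  bit 3 = 0: r = r^2 mod 23 = 4^2 = 16
  -> A = 16
B = 7^9 mod 23  (bits of 9 = 1001)
  bit 0 = 1: r = r^2 * 7 mod 23 = 1^2 * 7 = 1*7 = 7
  bit 1 = 0: r = r^2 mod 23 = 7^2 = 3
  bit 2 = 0: r = r^2 mod 23 = 3^2 = 9
  bit 3 = 1: r = r^2 * 7 mod 23 = 9^2 * 7 = 12*7 = 15
  -> B = 15
s = B^a = 15^12 mod 23  (bits of 12 = 1100)
  bit 0 = 1: r = r^2 * 15 mod 23 = 1^2 * 15 = 1*15 = 15
  bit 1 = 1: r = r^2 * 15 mod 23 = 15^2 * 15 = 18*15 = 17
  bit 2 = 0: r = r^2 mod 23 = 17^2 = 13
  bit 3 = 0: r = r^2 mod 23 = 13^2 = 8
  -> s = B^a = 8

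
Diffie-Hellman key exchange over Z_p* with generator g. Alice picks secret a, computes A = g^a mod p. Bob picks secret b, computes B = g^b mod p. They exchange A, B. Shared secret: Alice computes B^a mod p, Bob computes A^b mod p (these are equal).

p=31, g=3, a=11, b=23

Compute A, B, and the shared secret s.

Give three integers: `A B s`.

A = 3^11 mod 31  (bits of 11 = 1011)
  bit 0 = 1: r = r^2 * 3 mod 31 = 1^2 * 3 = 1*3 = 3
  bit 1 = 0: r = r^2 mod 31 = 3^2 = 9
  bit 2 = 1: r = r^2 * 3 mod 31 = 9^2 * 3 = 19*3 = 26
  bit 3 = 1: r = r^2 * 3 mod 31 = 26^2 * 3 = 25*3 = 13
  -> A = 13
B = 3^23 mod 31  (bits of 23 = 10111)
  bit 0 = 1: r = r^2 * 3 mod 31 = 1^2 * 3 = 1*3 = 3
  bit 1 = 0: r = r^2 mod 31 = 3^2 = 9
  bit 2 = 1: r = r^2 * 3 mod 31 = 9^2 * 3 = 19*3 = 26
  bit 3 = 1: r = r^2 * 3 mod 31 = 26^2 * 3 = 25*3 = 13
  bit 4 = 1: r = r^2 * 3 mod 31 = 13^2 * 3 = 14*3 = 11
  -> B = 11
s = B^a = 11^11 mod 31  (bits of 11 = 1011)
  bit 0 = 1: r = r^2 * 11 mod 31 = 1^2 * 11 = 1*11 = 11
  bit 1 = 0: r = r^2 mod 31 = 11^2 = 28
  bit 2 = 1: r = r^2 * 11 mod 31 = 28^2 * 11 = 9*11 = 6
  bit 3 = 1: r = r^2 * 11 mod 31 = 6^2 * 11 = 5*11 = 24
  -> s = B^a = 24

Answer: 13 11 24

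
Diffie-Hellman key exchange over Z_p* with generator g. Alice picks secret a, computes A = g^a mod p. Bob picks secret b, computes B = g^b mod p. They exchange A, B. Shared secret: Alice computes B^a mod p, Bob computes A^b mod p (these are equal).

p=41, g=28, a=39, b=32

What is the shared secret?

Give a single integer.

A = 28^39 mod 41  (bits of 39 = 100111)
  bit 0 = 1: r = r^2 * 28 mod 41 = 1^2 * 28 = 1*28 = 28
  bit 1 = 0: r = r^2 mod 41 = 28^2 = 5
  bit 2 = 0: r = r^2 mod 41 = 5^2 = 25
  bit 3 = 1: r = r^2 * 28 mod 41 = 25^2 * 28 = 10*28 = 34
  bit 4 = 1: r = r^2 * 28 mod 41 = 34^2 * 28 = 8*28 = 19
  bit 5 = 1: r = r^2 * 28 mod 41 = 19^2 * 28 = 33*28 = 22
  -> A = 22
B = 28^32 mod 41  (bits of 32 = 100000)
  bit 0 = 1: r = r^2 * 28 mod 41 = 1^2 * 28 = 1*28 = 28
  bit 1 = 0: r = r^2 mod 41 = 28^2 = 5
  bit 2 = 0: r = r^2 mod 41 = 5^2 = 25
  bit 3 = 0: r = r^2 mod 41 = 25^2 = 10
  bit 4 = 0: r = r^2 mod 41 = 10^2 = 18
  bit 5 = 0: r = r^2 mod 41 = 18^2 = 37
  -> B = 37
s = B^a = 37^39 mod 41  (bits of 39 = 100111)
  bit 0 = 1: r = r^2 * 37 mod 41 = 1^2 * 37 = 1*37 = 37
  bit 1 = 0: r = r^2 mod 41 = 37^2 = 16
  bit 2 = 0: r = r^2 mod 41 = 16^2 = 10
  bit 3 = 1: r = r^2 * 37 mod 41 = 10^2 * 37 = 18*37 = 10
  bit 4 = 1: r = r^2 * 37 mod 41 = 10^2 * 37 = 18*37 = 10
  bit 5 = 1: r = r^2 * 37 mod 41 = 10^2 * 37 = 18*37 = 10
  -> s = B^a = 10

Answer: 10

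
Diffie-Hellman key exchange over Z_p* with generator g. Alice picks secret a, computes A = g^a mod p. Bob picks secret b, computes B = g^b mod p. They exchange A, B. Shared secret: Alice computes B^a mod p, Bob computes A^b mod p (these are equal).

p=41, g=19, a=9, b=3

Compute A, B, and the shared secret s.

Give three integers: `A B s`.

A = 19^9 mod 41  (bits of 9 = 1001)
  bit 0 = 1: r = r^2 * 19 mod 41 = 1^2 * 19 = 1*19 = 19
  bit 1 = 0: r = r^2 mod 41 = 19^2 = 33
  bit 2 = 0: r = r^2 mod 41 = 33^2 = 23
  bit 3 = 1: r = r^2 * 19 mod 41 = 23^2 * 19 = 37*19 = 6
  -> A = 6
B = 19^3 mod 41  (bits of 3 = 11)
  bit 0 = 1: r = r^2 * 19 mod 41 = 1^2 * 19 = 1*19 = 19
  bit 1 = 1: r = r^2 * 19 mod 41 = 19^2 * 19 = 33*19 = 12
  -> B = 12
s = B^a = 12^9 mod 41  (bits of 9 = 1001)
  bit 0 = 1: r = r^2 * 12 mod 41 = 1^2 * 12 = 1*12 = 12
  bit 1 = 0: r = r^2 mod 41 = 12^2 = 21
  bit 2 = 0: r = r^2 mod 41 = 21^2 = 31
  bit 3 = 1: r = r^2 * 12 mod 41 = 31^2 * 12 = 18*12 = 11
  -> s = B^a = 11

Answer: 6 12 11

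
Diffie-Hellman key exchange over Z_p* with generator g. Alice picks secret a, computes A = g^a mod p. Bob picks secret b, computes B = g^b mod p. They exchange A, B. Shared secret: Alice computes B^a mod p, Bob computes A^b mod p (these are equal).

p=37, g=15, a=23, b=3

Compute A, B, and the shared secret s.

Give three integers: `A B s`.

A = 15^23 mod 37  (bits of 23 = 10111)
  bit 0 = 1: r = r^2 * 15 mod 37 = 1^2 * 15 = 1*15 = 15
  bit 1 = 0: r = r^2 mod 37 = 15^2 = 3
  bit 2 = 1: r = r^2 * 15 mod 37 = 3^2 * 15 = 9*15 = 24
  bit 3 = 1: r = r^2 * 15 mod 37 = 24^2 * 15 = 21*15 = 19
  bit 4 = 1: r = r^2 * 15 mod 37 = 19^2 * 15 = 28*15 = 13
  -> A = 13
B = 15^3 mod 37  (bits of 3 = 11)
  bit 0 = 1: r = r^2 * 15 mod 37 = 1^2 * 15 = 1*15 = 15
  bit 1 = 1: r = r^2 * 15 mod 37 = 15^2 * 15 = 3*15 = 8
  -> B = 8
s = B^a = 8^23 mod 37  (bits of 23 = 10111)
  bit 0 = 1: r = r^2 * 8 mod 37 = 1^2 * 8 = 1*8 = 8
  bit 1 = 0: r = r^2 mod 37 = 8^2 = 27
  bit 2 = 1: r = r^2 * 8 mod 37 = 27^2 * 8 = 26*8 = 23
  bit 3 = 1: r = r^2 * 8 mod 37 = 23^2 * 8 = 11*8 = 14
  bit 4 = 1: r = r^2 * 8 mod 37 = 14^2 * 8 = 11*8 = 14
  -> s = B^a = 14

Answer: 13 8 14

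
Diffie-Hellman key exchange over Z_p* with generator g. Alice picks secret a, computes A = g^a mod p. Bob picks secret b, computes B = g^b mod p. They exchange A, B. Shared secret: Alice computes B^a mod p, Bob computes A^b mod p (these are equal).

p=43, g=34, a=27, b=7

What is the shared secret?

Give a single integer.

A = 34^27 mod 43  (bits of 27 = 11011)
  bit 0 = 1: r = r^2 * 34 mod 43 = 1^2 * 34 = 1*34 = 34
  bit 1 = 1: r = r^2 * 34 mod 43 = 34^2 * 34 = 38*34 = 2
  bit 2 = 0: r = r^2 mod 43 = 2^2 = 4
  bit 3 = 1: r = r^2 * 34 mod 43 = 4^2 * 34 = 16*34 = 28
  bit 4 = 1: r = r^2 * 34 mod 43 = 28^2 * 34 = 10*34 = 39
  -> A = 39
B = 34^7 mod 43  (bits of 7 = 111)
  bit 0 = 1: r = r^2 * 34 mod 43 = 1^2 * 34 = 1*34 = 34
  bit 1 = 1: r = r^2 * 34 mod 43 = 34^2 * 34 = 38*34 = 2
  bit 2 = 1: r = r^2 * 34 mod 43 = 2^2 * 34 = 4*34 = 7
  -> B = 7
s = B^a = 7^27 mod 43  (bits of 27 = 11011)
  bit 0 = 1: r = r^2 * 7 mod 43 = 1^2 * 7 = 1*7 = 7
  bit 1 = 1: r = r^2 * 7 mod 43 = 7^2 * 7 = 6*7 = 42
  bit 2 = 0: r = r^2 mod 43 = 42^2 = 1
  bit 3 = 1: r = r^2 * 7 mod 43 = 1^2 * 7 = 1*7 = 7
  bit 4 = 1: r = r^2 * 7 mod 43 = 7^2 * 7 = 6*7 = 42
  -> s = B^a = 42

Answer: 42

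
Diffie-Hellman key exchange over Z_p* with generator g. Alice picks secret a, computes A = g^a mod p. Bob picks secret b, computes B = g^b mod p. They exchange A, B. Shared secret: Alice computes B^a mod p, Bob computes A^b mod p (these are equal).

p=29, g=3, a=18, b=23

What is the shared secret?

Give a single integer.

A = 3^18 mod 29  (bits of 18 = 10010)
  bit 0 = 1: r = r^2 * 3 mod 29 = 1^2 * 3 = 1*3 = 3
  bit 1 = 0: r = r^2 mod 29 = 3^2 = 9
  bit 2 = 0: r = r^2 mod 29 = 9^2 = 23
  bit 3 = 1: r = r^2 * 3 mod 29 = 23^2 * 3 = 7*3 = 21
  bit 4 = 0: r = r^2 mod 29 = 21^2 = 6
  -> A = 6
B = 3^23 mod 29  (bits of 23 = 10111)
  bit 0 = 1: r = r^2 * 3 mod 29 = 1^2 * 3 = 1*3 = 3
  bit 1 = 0: r = r^2 mod 29 = 3^2 = 9
  bit 2 = 1: r = r^2 * 3 mod 29 = 9^2 * 3 = 23*3 = 11
  bit 3 = 1: r = r^2 * 3 mod 29 = 11^2 * 3 = 5*3 = 15
  bit 4 = 1: r = r^2 * 3 mod 29 = 15^2 * 3 = 22*3 = 8
  -> B = 8
s = B^a = 8^18 mod 29  (bits of 18 = 10010)
  bit 0 = 1: r = r^2 * 8 mod 29 = 1^2 * 8 = 1*8 = 8
  bit 1 = 0: r = r^2 mod 29 = 8^2 = 6
  bit 2 = 0: r = r^2 mod 29 = 6^2 = 7
  bit 3 = 1: r = r^2 * 8 mod 29 = 7^2 * 8 = 20*8 = 15
  bit 4 = 0: r = r^2 mod 29 = 15^2 = 22
  -> s = B^a = 22

Answer: 22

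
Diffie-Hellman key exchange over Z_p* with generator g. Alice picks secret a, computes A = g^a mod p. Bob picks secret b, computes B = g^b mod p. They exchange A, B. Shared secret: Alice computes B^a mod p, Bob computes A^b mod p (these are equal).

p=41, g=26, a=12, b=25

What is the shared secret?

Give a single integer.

A = 26^12 mod 41  (bits of 12 = 1100)
  bit 0 = 1: r = r^2 * 26 mod 41 = 1^2 * 26 = 1*26 = 26
  bit 1 = 1: r = r^2 * 26 mod 41 = 26^2 * 26 = 20*26 = 28
  bit 2 = 0: r = r^2 mod 41 = 28^2 = 5
  bit 3 = 0: r = r^2 mod 41 = 5^2 = 25
  -> A = 25
B = 26^25 mod 41  (bits of 25 = 11001)
  bit 0 = 1: r = r^2 * 26 mod 41 = 1^2 * 26 = 1*26 = 26
  bit 1 = 1: r = r^2 * 26 mod 41 = 26^2 * 26 = 20*26 = 28
  bit 2 = 0: r = r^2 mod 41 = 28^2 = 5
  bit 3 = 0: r = r^2 mod 41 = 5^2 = 25
  bit 4 = 1: r = r^2 * 26 mod 41 = 25^2 * 26 = 10*26 = 14
  -> B = 14
s = B^a = 14^12 mod 41  (bits of 12 = 1100)
  bit 0 = 1: r = r^2 * 14 mod 41 = 1^2 * 14 = 1*14 = 14
  bit 1 = 1: r = r^2 * 14 mod 41 = 14^2 * 14 = 32*14 = 38
  bit 2 = 0: r = r^2 mod 41 = 38^2 = 9
  bit 3 = 0: r = r^2 mod 41 = 9^2 = 40
  -> s = B^a = 40

Answer: 40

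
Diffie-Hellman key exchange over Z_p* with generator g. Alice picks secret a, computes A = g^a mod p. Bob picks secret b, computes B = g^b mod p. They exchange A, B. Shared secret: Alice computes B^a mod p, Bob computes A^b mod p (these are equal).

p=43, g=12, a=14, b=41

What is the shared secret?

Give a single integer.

Answer: 6

Derivation:
A = 12^14 mod 43  (bits of 14 = 1110)
  bit 0 = 1: r = r^2 * 12 mod 43 = 1^2 * 12 = 1*12 = 12
  bit 1 = 1: r = r^2 * 12 mod 43 = 12^2 * 12 = 15*12 = 8
  bit 2 = 1: r = r^2 * 12 mod 43 = 8^2 * 12 = 21*12 = 37
  bit 3 = 0: r = r^2 mod 43 = 37^2 = 36
  -> A = 36
B = 12^41 mod 43  (bits of 41 = 101001)
  bit 0 = 1: r = r^2 * 12 mod 43 = 1^2 * 12 = 1*12 = 12
  bit 1 = 0: r = r^2 mod 43 = 12^2 = 15
  bit 2 = 1: r = r^2 * 12 mod 43 = 15^2 * 12 = 10*12 = 34
  bit 3 = 0: r = r^2 mod 43 = 34^2 = 38
  bit 4 = 0: r = r^2 mod 43 = 38^2 = 25
  bit 5 = 1: r = r^2 * 12 mod 43 = 25^2 * 12 = 23*12 = 18
  -> B = 18
s = B^a = 18^14 mod 43  (bits of 14 = 1110)
  bit 0 = 1: r = r^2 * 18 mod 43 = 1^2 * 18 = 1*18 = 18
  bit 1 = 1: r = r^2 * 18 mod 43 = 18^2 * 18 = 23*18 = 27
  bit 2 = 1: r = r^2 * 18 mod 43 = 27^2 * 18 = 41*18 = 7
  bit 3 = 0: r = r^2 mod 43 = 7^2 = 6
  -> s = B^a = 6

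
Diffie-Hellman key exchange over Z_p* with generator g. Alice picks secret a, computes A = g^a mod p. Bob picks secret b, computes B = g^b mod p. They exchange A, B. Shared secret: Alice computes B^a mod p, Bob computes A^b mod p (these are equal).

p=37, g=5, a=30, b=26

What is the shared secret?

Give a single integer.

Answer: 26

Derivation:
A = 5^30 mod 37  (bits of 30 = 11110)
  bit 0 = 1: r = r^2 * 5 mod 37 = 1^2 * 5 = 1*5 = 5
  bit 1 = 1: r = r^2 * 5 mod 37 = 5^2 * 5 = 25*5 = 14
  bit 2 = 1: r = r^2 * 5 mod 37 = 14^2 * 5 = 11*5 = 18
  bit 3 = 1: r = r^2 * 5 mod 37 = 18^2 * 5 = 28*5 = 29
  bit 4 = 0: r = r^2 mod 37 = 29^2 = 27
  -> A = 27
B = 5^26 mod 37  (bits of 26 = 11010)
  bit 0 = 1: r = r^2 * 5 mod 37 = 1^2 * 5 = 1*5 = 5
  bit 1 = 1: r = r^2 * 5 mod 37 = 5^2 * 5 = 25*5 = 14
  bit 2 = 0: r = r^2 mod 37 = 14^2 = 11
  bit 3 = 1: r = r^2 * 5 mod 37 = 11^2 * 5 = 10*5 = 13
  bit 4 = 0: r = r^2 mod 37 = 13^2 = 21
  -> B = 21
s = B^a = 21^30 mod 37  (bits of 30 = 11110)
  bit 0 = 1: r = r^2 * 21 mod 37 = 1^2 * 21 = 1*21 = 21
  bit 1 = 1: r = r^2 * 21 mod 37 = 21^2 * 21 = 34*21 = 11
  bit 2 = 1: r = r^2 * 21 mod 37 = 11^2 * 21 = 10*21 = 25
  bit 3 = 1: r = r^2 * 21 mod 37 = 25^2 * 21 = 33*21 = 27
  bit 4 = 0: r = r^2 mod 37 = 27^2 = 26
  -> s = B^a = 26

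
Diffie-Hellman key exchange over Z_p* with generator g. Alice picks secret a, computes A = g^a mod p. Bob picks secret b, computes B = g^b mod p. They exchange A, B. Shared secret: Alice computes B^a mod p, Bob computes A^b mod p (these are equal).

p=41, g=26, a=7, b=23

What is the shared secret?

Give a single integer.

A = 26^7 mod 41  (bits of 7 = 111)
  bit 0 = 1: r = r^2 * 26 mod 41 = 1^2 * 26 = 1*26 = 26
  bit 1 = 1: r = r^2 * 26 mod 41 = 26^2 * 26 = 20*26 = 28
  bit 2 = 1: r = r^2 * 26 mod 41 = 28^2 * 26 = 5*26 = 7
  -> A = 7
B = 26^23 mod 41  (bits of 23 = 10111)
  bit 0 = 1: r = r^2 * 26 mod 41 = 1^2 * 26 = 1*26 = 26
  bit 1 = 0: r = r^2 mod 41 = 26^2 = 20
  bit 2 = 1: r = r^2 * 26 mod 41 = 20^2 * 26 = 31*26 = 27
  bit 3 = 1: r = r^2 * 26 mod 41 = 27^2 * 26 = 32*26 = 12
  bit 4 = 1: r = r^2 * 26 mod 41 = 12^2 * 26 = 21*26 = 13
  -> B = 13
s = B^a = 13^7 mod 41  (bits of 7 = 111)
  bit 0 = 1: r = r^2 * 13 mod 41 = 1^2 * 13 = 1*13 = 13
  bit 1 = 1: r = r^2 * 13 mod 41 = 13^2 * 13 = 5*13 = 24
  bit 2 = 1: r = r^2 * 13 mod 41 = 24^2 * 13 = 2*13 = 26
  -> s = B^a = 26

Answer: 26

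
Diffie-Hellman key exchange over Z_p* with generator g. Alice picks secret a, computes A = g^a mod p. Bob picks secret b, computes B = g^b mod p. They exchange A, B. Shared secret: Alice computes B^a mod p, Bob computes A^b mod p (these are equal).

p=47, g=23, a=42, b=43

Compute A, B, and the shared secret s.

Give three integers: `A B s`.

A = 23^42 mod 47  (bits of 42 = 101010)
  bit 0 = 1: r = r^2 * 23 mod 47 = 1^2 * 23 = 1*23 = 23
  bit 1 = 0: r = r^2 mod 47 = 23^2 = 12
  bit 2 = 1: r = r^2 * 23 mod 47 = 12^2 * 23 = 3*23 = 22
  bit 3 = 0: r = r^2 mod 47 = 22^2 = 14
  bit 4 = 1: r = r^2 * 23 mod 47 = 14^2 * 23 = 8*23 = 43
  bit 5 = 0: r = r^2 mod 47 = 43^2 = 16
  -> A = 16
B = 23^43 mod 47  (bits of 43 = 101011)
  bit 0 = 1: r = r^2 * 23 mod 47 = 1^2 * 23 = 1*23 = 23
  bit 1 = 0: r = r^2 mod 47 = 23^2 = 12
  bit 2 = 1: r = r^2 * 23 mod 47 = 12^2 * 23 = 3*23 = 22
  bit 3 = 0: r = r^2 mod 47 = 22^2 = 14
  bit 4 = 1: r = r^2 * 23 mod 47 = 14^2 * 23 = 8*23 = 43
  bit 5 = 1: r = r^2 * 23 mod 47 = 43^2 * 23 = 16*23 = 39
  -> B = 39
s = B^a = 39^42 mod 47  (bits of 42 = 101010)
  bit 0 = 1: r = r^2 * 39 mod 47 = 1^2 * 39 = 1*39 = 39
  bit 1 = 0: r = r^2 mod 47 = 39^2 = 17
  bit 2 = 1: r = r^2 * 39 mod 47 = 17^2 * 39 = 7*39 = 38
  bit 3 = 0: r = r^2 mod 47 = 38^2 = 34
  bit 4 = 1: r = r^2 * 39 mod 47 = 34^2 * 39 = 28*39 = 11
  bit 5 = 0: r = r^2 mod 47 = 11^2 = 27
  -> s = B^a = 27

Answer: 16 39 27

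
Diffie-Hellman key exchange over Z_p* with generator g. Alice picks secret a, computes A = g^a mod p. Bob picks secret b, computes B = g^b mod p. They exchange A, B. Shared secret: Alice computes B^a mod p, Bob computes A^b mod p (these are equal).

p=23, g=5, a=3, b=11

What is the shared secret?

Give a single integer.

A = 5^3 mod 23  (bits of 3 = 11)
  bit 0 = 1: r = r^2 * 5 mod 23 = 1^2 * 5 = 1*5 = 5
  bit 1 = 1: r = r^2 * 5 mod 23 = 5^2 * 5 = 2*5 = 10
  -> A = 10
B = 5^11 mod 23  (bits of 11 = 1011)
  bit 0 = 1: r = r^2 * 5 mod 23 = 1^2 * 5 = 1*5 = 5
  bit 1 = 0: r = r^2 mod 23 = 5^2 = 2
  bit 2 = 1: r = r^2 * 5 mod 23 = 2^2 * 5 = 4*5 = 20
  bit 3 = 1: r = r^2 * 5 mod 23 = 20^2 * 5 = 9*5 = 22
  -> B = 22
s = B^a = 22^3 mod 23  (bits of 3 = 11)
  bit 0 = 1: r = r^2 * 22 mod 23 = 1^2 * 22 = 1*22 = 22
  bit 1 = 1: r = r^2 * 22 mod 23 = 22^2 * 22 = 1*22 = 22
  -> s = B^a = 22

Answer: 22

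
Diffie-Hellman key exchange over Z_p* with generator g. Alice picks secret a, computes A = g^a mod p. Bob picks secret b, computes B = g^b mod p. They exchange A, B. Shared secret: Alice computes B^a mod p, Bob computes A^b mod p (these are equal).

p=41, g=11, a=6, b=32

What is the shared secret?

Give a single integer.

A = 11^6 mod 41  (bits of 6 = 110)
  bit 0 = 1: r = r^2 * 11 mod 41 = 1^2 * 11 = 1*11 = 11
  bit 1 = 1: r = r^2 * 11 mod 41 = 11^2 * 11 = 39*11 = 19
  bit 2 = 0: r = r^2 mod 41 = 19^2 = 33
  -> A = 33
B = 11^32 mod 41  (bits of 32 = 100000)
  bit 0 = 1: r = r^2 * 11 mod 41 = 1^2 * 11 = 1*11 = 11
  bit 1 = 0: r = r^2 mod 41 = 11^2 = 39
  bit 2 = 0: r = r^2 mod 41 = 39^2 = 4
  bit 3 = 0: r = r^2 mod 41 = 4^2 = 16
  bit 4 = 0: r = r^2 mod 41 = 16^2 = 10
  bit 5 = 0: r = r^2 mod 41 = 10^2 = 18
  -> B = 18
s = B^a = 18^6 mod 41  (bits of 6 = 110)
  bit 0 = 1: r = r^2 * 18 mod 41 = 1^2 * 18 = 1*18 = 18
  bit 1 = 1: r = r^2 * 18 mod 41 = 18^2 * 18 = 37*18 = 10
  bit 2 = 0: r = r^2 mod 41 = 10^2 = 18
  -> s = B^a = 18

Answer: 18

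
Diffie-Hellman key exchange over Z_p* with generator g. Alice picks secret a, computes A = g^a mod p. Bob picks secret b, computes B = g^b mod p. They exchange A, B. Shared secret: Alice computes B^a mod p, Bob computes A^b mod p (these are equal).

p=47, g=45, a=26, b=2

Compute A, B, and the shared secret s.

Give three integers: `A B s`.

Answer: 8 4 17

Derivation:
A = 45^26 mod 47  (bits of 26 = 11010)
  bit 0 = 1: r = r^2 * 45 mod 47 = 1^2 * 45 = 1*45 = 45
  bit 1 = 1: r = r^2 * 45 mod 47 = 45^2 * 45 = 4*45 = 39
  bit 2 = 0: r = r^2 mod 47 = 39^2 = 17
  bit 3 = 1: r = r^2 * 45 mod 47 = 17^2 * 45 = 7*45 = 33
  bit 4 = 0: r = r^2 mod 47 = 33^2 = 8
  -> A = 8
B = 45^2 mod 47  (bits of 2 = 10)
  bit 0 = 1: r = r^2 * 45 mod 47 = 1^2 * 45 = 1*45 = 45
  bit 1 = 0: r = r^2 mod 47 = 45^2 = 4
  -> B = 4
s = B^a = 4^26 mod 47  (bits of 26 = 11010)
  bit 0 = 1: r = r^2 * 4 mod 47 = 1^2 * 4 = 1*4 = 4
  bit 1 = 1: r = r^2 * 4 mod 47 = 4^2 * 4 = 16*4 = 17
  bit 2 = 0: r = r^2 mod 47 = 17^2 = 7
  bit 3 = 1: r = r^2 * 4 mod 47 = 7^2 * 4 = 2*4 = 8
  bit 4 = 0: r = r^2 mod 47 = 8^2 = 17
  -> s = B^a = 17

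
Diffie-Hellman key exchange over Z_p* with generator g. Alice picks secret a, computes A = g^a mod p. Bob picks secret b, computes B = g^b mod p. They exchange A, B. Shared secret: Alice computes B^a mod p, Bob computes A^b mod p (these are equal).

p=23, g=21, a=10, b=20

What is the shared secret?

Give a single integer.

A = 21^10 mod 23  (bits of 10 = 1010)
  bit 0 = 1: r = r^2 * 21 mod 23 = 1^2 * 21 = 1*21 = 21
  bit 1 = 0: r = r^2 mod 23 = 21^2 = 4
  bit 2 = 1: r = r^2 * 21 mod 23 = 4^2 * 21 = 16*21 = 14
  bit 3 = 0: r = r^2 mod 23 = 14^2 = 12
  -> A = 12
B = 21^20 mod 23  (bits of 20 = 10100)
  bit 0 = 1: r = r^2 * 21 mod 23 = 1^2 * 21 = 1*21 = 21
  bit 1 = 0: r = r^2 mod 23 = 21^2 = 4
  bit 2 = 1: r = r^2 * 21 mod 23 = 4^2 * 21 = 16*21 = 14
  bit 3 = 0: r = r^2 mod 23 = 14^2 = 12
  bit 4 = 0: r = r^2 mod 23 = 12^2 = 6
  -> B = 6
s = B^a = 6^10 mod 23  (bits of 10 = 1010)
  bit 0 = 1: r = r^2 * 6 mod 23 = 1^2 * 6 = 1*6 = 6
  bit 1 = 0: r = r^2 mod 23 = 6^2 = 13
  bit 2 = 1: r = r^2 * 6 mod 23 = 13^2 * 6 = 8*6 = 2
  bit 3 = 0: r = r^2 mod 23 = 2^2 = 4
  -> s = B^a = 4

Answer: 4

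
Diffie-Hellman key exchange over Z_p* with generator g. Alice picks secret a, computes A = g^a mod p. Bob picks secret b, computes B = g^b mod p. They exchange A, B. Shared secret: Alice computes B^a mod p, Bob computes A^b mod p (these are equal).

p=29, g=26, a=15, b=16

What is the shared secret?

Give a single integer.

A = 26^15 mod 29  (bits of 15 = 1111)
  bit 0 = 1: r = r^2 * 26 mod 29 = 1^2 * 26 = 1*26 = 26
  bit 1 = 1: r = r^2 * 26 mod 29 = 26^2 * 26 = 9*26 = 2
  bit 2 = 1: r = r^2 * 26 mod 29 = 2^2 * 26 = 4*26 = 17
  bit 3 = 1: r = r^2 * 26 mod 29 = 17^2 * 26 = 28*26 = 3
  -> A = 3
B = 26^16 mod 29  (bits of 16 = 10000)
  bit 0 = 1: r = r^2 * 26 mod 29 = 1^2 * 26 = 1*26 = 26
  bit 1 = 0: r = r^2 mod 29 = 26^2 = 9
  bit 2 = 0: r = r^2 mod 29 = 9^2 = 23
  bit 3 = 0: r = r^2 mod 29 = 23^2 = 7
  bit 4 = 0: r = r^2 mod 29 = 7^2 = 20
  -> B = 20
s = B^a = 20^15 mod 29  (bits of 15 = 1111)
  bit 0 = 1: r = r^2 * 20 mod 29 = 1^2 * 20 = 1*20 = 20
  bit 1 = 1: r = r^2 * 20 mod 29 = 20^2 * 20 = 23*20 = 25
  bit 2 = 1: r = r^2 * 20 mod 29 = 25^2 * 20 = 16*20 = 1
  bit 3 = 1: r = r^2 * 20 mod 29 = 1^2 * 20 = 1*20 = 20
  -> s = B^a = 20

Answer: 20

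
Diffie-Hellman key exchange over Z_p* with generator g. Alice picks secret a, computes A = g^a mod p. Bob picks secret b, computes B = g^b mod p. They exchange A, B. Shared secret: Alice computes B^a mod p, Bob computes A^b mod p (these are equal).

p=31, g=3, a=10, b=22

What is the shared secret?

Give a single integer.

Answer: 25

Derivation:
A = 3^10 mod 31  (bits of 10 = 1010)
  bit 0 = 1: r = r^2 * 3 mod 31 = 1^2 * 3 = 1*3 = 3
  bit 1 = 0: r = r^2 mod 31 = 3^2 = 9
  bit 2 = 1: r = r^2 * 3 mod 31 = 9^2 * 3 = 19*3 = 26
  bit 3 = 0: r = r^2 mod 31 = 26^2 = 25
  -> A = 25
B = 3^22 mod 31  (bits of 22 = 10110)
  bit 0 = 1: r = r^2 * 3 mod 31 = 1^2 * 3 = 1*3 = 3
  bit 1 = 0: r = r^2 mod 31 = 3^2 = 9
  bit 2 = 1: r = r^2 * 3 mod 31 = 9^2 * 3 = 19*3 = 26
  bit 3 = 1: r = r^2 * 3 mod 31 = 26^2 * 3 = 25*3 = 13
  bit 4 = 0: r = r^2 mod 31 = 13^2 = 14
  -> B = 14
s = B^a = 14^10 mod 31  (bits of 10 = 1010)
  bit 0 = 1: r = r^2 * 14 mod 31 = 1^2 * 14 = 1*14 = 14
  bit 1 = 0: r = r^2 mod 31 = 14^2 = 10
  bit 2 = 1: r = r^2 * 14 mod 31 = 10^2 * 14 = 7*14 = 5
  bit 3 = 0: r = r^2 mod 31 = 5^2 = 25
  -> s = B^a = 25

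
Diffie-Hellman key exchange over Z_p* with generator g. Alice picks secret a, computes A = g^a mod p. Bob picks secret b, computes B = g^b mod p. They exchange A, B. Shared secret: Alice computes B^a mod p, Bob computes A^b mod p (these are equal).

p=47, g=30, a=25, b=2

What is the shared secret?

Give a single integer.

Answer: 2

Derivation:
A = 30^25 mod 47  (bits of 25 = 11001)
  bit 0 = 1: r = r^2 * 30 mod 47 = 1^2 * 30 = 1*30 = 30
  bit 1 = 1: r = r^2 * 30 mod 47 = 30^2 * 30 = 7*30 = 22
  bit 2 = 0: r = r^2 mod 47 = 22^2 = 14
  bit 3 = 0: r = r^2 mod 47 = 14^2 = 8
  bit 4 = 1: r = r^2 * 30 mod 47 = 8^2 * 30 = 17*30 = 40
  -> A = 40
B = 30^2 mod 47  (bits of 2 = 10)
  bit 0 = 1: r = r^2 * 30 mod 47 = 1^2 * 30 = 1*30 = 30
  bit 1 = 0: r = r^2 mod 47 = 30^2 = 7
  -> B = 7
s = B^a = 7^25 mod 47  (bits of 25 = 11001)
  bit 0 = 1: r = r^2 * 7 mod 47 = 1^2 * 7 = 1*7 = 7
  bit 1 = 1: r = r^2 * 7 mod 47 = 7^2 * 7 = 2*7 = 14
  bit 2 = 0: r = r^2 mod 47 = 14^2 = 8
  bit 3 = 0: r = r^2 mod 47 = 8^2 = 17
  bit 4 = 1: r = r^2 * 7 mod 47 = 17^2 * 7 = 7*7 = 2
  -> s = B^a = 2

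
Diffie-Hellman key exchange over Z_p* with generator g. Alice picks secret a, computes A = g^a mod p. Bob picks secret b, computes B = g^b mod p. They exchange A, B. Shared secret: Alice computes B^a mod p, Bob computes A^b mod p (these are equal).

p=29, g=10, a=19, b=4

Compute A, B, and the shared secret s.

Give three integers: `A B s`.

Answer: 21 24 7

Derivation:
A = 10^19 mod 29  (bits of 19 = 10011)
  bit 0 = 1: r = r^2 * 10 mod 29 = 1^2 * 10 = 1*10 = 10
  bit 1 = 0: r = r^2 mod 29 = 10^2 = 13
  bit 2 = 0: r = r^2 mod 29 = 13^2 = 24
  bit 3 = 1: r = r^2 * 10 mod 29 = 24^2 * 10 = 25*10 = 18
  bit 4 = 1: r = r^2 * 10 mod 29 = 18^2 * 10 = 5*10 = 21
  -> A = 21
B = 10^4 mod 29  (bits of 4 = 100)
  bit 0 = 1: r = r^2 * 10 mod 29 = 1^2 * 10 = 1*10 = 10
  bit 1 = 0: r = r^2 mod 29 = 10^2 = 13
  bit 2 = 0: r = r^2 mod 29 = 13^2 = 24
  -> B = 24
s = B^a = 24^19 mod 29  (bits of 19 = 10011)
  bit 0 = 1: r = r^2 * 24 mod 29 = 1^2 * 24 = 1*24 = 24
  bit 1 = 0: r = r^2 mod 29 = 24^2 = 25
  bit 2 = 0: r = r^2 mod 29 = 25^2 = 16
  bit 3 = 1: r = r^2 * 24 mod 29 = 16^2 * 24 = 24*24 = 25
  bit 4 = 1: r = r^2 * 24 mod 29 = 25^2 * 24 = 16*24 = 7
  -> s = B^a = 7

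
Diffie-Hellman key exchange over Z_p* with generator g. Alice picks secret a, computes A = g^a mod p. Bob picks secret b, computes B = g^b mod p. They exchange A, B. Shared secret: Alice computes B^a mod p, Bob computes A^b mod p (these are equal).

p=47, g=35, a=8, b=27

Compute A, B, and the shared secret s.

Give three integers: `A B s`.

Answer: 34 38 32

Derivation:
A = 35^8 mod 47  (bits of 8 = 1000)
  bit 0 = 1: r = r^2 * 35 mod 47 = 1^2 * 35 = 1*35 = 35
  bit 1 = 0: r = r^2 mod 47 = 35^2 = 3
  bit 2 = 0: r = r^2 mod 47 = 3^2 = 9
  bit 3 = 0: r = r^2 mod 47 = 9^2 = 34
  -> A = 34
B = 35^27 mod 47  (bits of 27 = 11011)
  bit 0 = 1: r = r^2 * 35 mod 47 = 1^2 * 35 = 1*35 = 35
  bit 1 = 1: r = r^2 * 35 mod 47 = 35^2 * 35 = 3*35 = 11
  bit 2 = 0: r = r^2 mod 47 = 11^2 = 27
  bit 3 = 1: r = r^2 * 35 mod 47 = 27^2 * 35 = 24*35 = 41
  bit 4 = 1: r = r^2 * 35 mod 47 = 41^2 * 35 = 36*35 = 38
  -> B = 38
s = B^a = 38^8 mod 47  (bits of 8 = 1000)
  bit 0 = 1: r = r^2 * 38 mod 47 = 1^2 * 38 = 1*38 = 38
  bit 1 = 0: r = r^2 mod 47 = 38^2 = 34
  bit 2 = 0: r = r^2 mod 47 = 34^2 = 28
  bit 3 = 0: r = r^2 mod 47 = 28^2 = 32
  -> s = B^a = 32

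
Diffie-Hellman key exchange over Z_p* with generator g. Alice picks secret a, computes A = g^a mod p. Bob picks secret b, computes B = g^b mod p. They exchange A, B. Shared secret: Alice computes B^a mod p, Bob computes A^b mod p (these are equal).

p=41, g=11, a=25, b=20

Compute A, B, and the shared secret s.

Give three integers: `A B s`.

Answer: 38 40 40

Derivation:
A = 11^25 mod 41  (bits of 25 = 11001)
  bit 0 = 1: r = r^2 * 11 mod 41 = 1^2 * 11 = 1*11 = 11
  bit 1 = 1: r = r^2 * 11 mod 41 = 11^2 * 11 = 39*11 = 19
  bit 2 = 0: r = r^2 mod 41 = 19^2 = 33
  bit 3 = 0: r = r^2 mod 41 = 33^2 = 23
  bit 4 = 1: r = r^2 * 11 mod 41 = 23^2 * 11 = 37*11 = 38
  -> A = 38
B = 11^20 mod 41  (bits of 20 = 10100)
  bit 0 = 1: r = r^2 * 11 mod 41 = 1^2 * 11 = 1*11 = 11
  bit 1 = 0: r = r^2 mod 41 = 11^2 = 39
  bit 2 = 1: r = r^2 * 11 mod 41 = 39^2 * 11 = 4*11 = 3
  bit 3 = 0: r = r^2 mod 41 = 3^2 = 9
  bit 4 = 0: r = r^2 mod 41 = 9^2 = 40
  -> B = 40
s = B^a = 40^25 mod 41  (bits of 25 = 11001)
  bit 0 = 1: r = r^2 * 40 mod 41 = 1^2 * 40 = 1*40 = 40
  bit 1 = 1: r = r^2 * 40 mod 41 = 40^2 * 40 = 1*40 = 40
  bit 2 = 0: r = r^2 mod 41 = 40^2 = 1
  bit 3 = 0: r = r^2 mod 41 = 1^2 = 1
  bit 4 = 1: r = r^2 * 40 mod 41 = 1^2 * 40 = 1*40 = 40
  -> s = B^a = 40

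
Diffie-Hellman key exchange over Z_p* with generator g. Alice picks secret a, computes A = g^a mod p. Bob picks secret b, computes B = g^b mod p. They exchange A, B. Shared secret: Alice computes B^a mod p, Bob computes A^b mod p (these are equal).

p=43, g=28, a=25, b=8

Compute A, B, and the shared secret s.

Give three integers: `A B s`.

Answer: 29 24 31

Derivation:
A = 28^25 mod 43  (bits of 25 = 11001)
  bit 0 = 1: r = r^2 * 28 mod 43 = 1^2 * 28 = 1*28 = 28
  bit 1 = 1: r = r^2 * 28 mod 43 = 28^2 * 28 = 10*28 = 22
  bit 2 = 0: r = r^2 mod 43 = 22^2 = 11
  bit 3 = 0: r = r^2 mod 43 = 11^2 = 35
  bit 4 = 1: r = r^2 * 28 mod 43 = 35^2 * 28 = 21*28 = 29
  -> A = 29
B = 28^8 mod 43  (bits of 8 = 1000)
  bit 0 = 1: r = r^2 * 28 mod 43 = 1^2 * 28 = 1*28 = 28
  bit 1 = 0: r = r^2 mod 43 = 28^2 = 10
  bit 2 = 0: r = r^2 mod 43 = 10^2 = 14
  bit 3 = 0: r = r^2 mod 43 = 14^2 = 24
  -> B = 24
s = B^a = 24^25 mod 43  (bits of 25 = 11001)
  bit 0 = 1: r = r^2 * 24 mod 43 = 1^2 * 24 = 1*24 = 24
  bit 1 = 1: r = r^2 * 24 mod 43 = 24^2 * 24 = 17*24 = 21
  bit 2 = 0: r = r^2 mod 43 = 21^2 = 11
  bit 3 = 0: r = r^2 mod 43 = 11^2 = 35
  bit 4 = 1: r = r^2 * 24 mod 43 = 35^2 * 24 = 21*24 = 31
  -> s = B^a = 31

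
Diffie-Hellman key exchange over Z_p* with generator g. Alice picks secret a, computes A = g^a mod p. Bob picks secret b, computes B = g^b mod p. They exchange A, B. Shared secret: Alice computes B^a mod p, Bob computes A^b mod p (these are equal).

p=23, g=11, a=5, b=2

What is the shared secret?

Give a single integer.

A = 11^5 mod 23  (bits of 5 = 101)
  bit 0 = 1: r = r^2 * 11 mod 23 = 1^2 * 11 = 1*11 = 11
  bit 1 = 0: r = r^2 mod 23 = 11^2 = 6
  bit 2 = 1: r = r^2 * 11 mod 23 = 6^2 * 11 = 13*11 = 5
  -> A = 5
B = 11^2 mod 23  (bits of 2 = 10)
  bit 0 = 1: r = r^2 * 11 mod 23 = 1^2 * 11 = 1*11 = 11
  bit 1 = 0: r = r^2 mod 23 = 11^2 = 6
  -> B = 6
s = B^a = 6^5 mod 23  (bits of 5 = 101)
  bit 0 = 1: r = r^2 * 6 mod 23 = 1^2 * 6 = 1*6 = 6
  bit 1 = 0: r = r^2 mod 23 = 6^2 = 13
  bit 2 = 1: r = r^2 * 6 mod 23 = 13^2 * 6 = 8*6 = 2
  -> s = B^a = 2

Answer: 2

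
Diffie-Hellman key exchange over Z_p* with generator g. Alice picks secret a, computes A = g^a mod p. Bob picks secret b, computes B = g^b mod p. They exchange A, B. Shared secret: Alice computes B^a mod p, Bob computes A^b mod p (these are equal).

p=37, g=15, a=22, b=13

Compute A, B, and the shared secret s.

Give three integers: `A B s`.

A = 15^22 mod 37  (bits of 22 = 10110)
  bit 0 = 1: r = r^2 * 15 mod 37 = 1^2 * 15 = 1*15 = 15
  bit 1 = 0: r = r^2 mod 37 = 15^2 = 3
  bit 2 = 1: r = r^2 * 15 mod 37 = 3^2 * 15 = 9*15 = 24
  bit 3 = 1: r = r^2 * 15 mod 37 = 24^2 * 15 = 21*15 = 19
  bit 4 = 0: r = r^2 mod 37 = 19^2 = 28
  -> A = 28
B = 15^13 mod 37  (bits of 13 = 1101)
  bit 0 = 1: r = r^2 * 15 mod 37 = 1^2 * 15 = 1*15 = 15
  bit 1 = 1: r = r^2 * 15 mod 37 = 15^2 * 15 = 3*15 = 8
  bit 2 = 0: r = r^2 mod 37 = 8^2 = 27
  bit 3 = 1: r = r^2 * 15 mod 37 = 27^2 * 15 = 26*15 = 20
  -> B = 20
s = B^a = 20^22 mod 37  (bits of 22 = 10110)
  bit 0 = 1: r = r^2 * 20 mod 37 = 1^2 * 20 = 1*20 = 20
  bit 1 = 0: r = r^2 mod 37 = 20^2 = 30
  bit 2 = 1: r = r^2 * 20 mod 37 = 30^2 * 20 = 12*20 = 18
  bit 3 = 1: r = r^2 * 20 mod 37 = 18^2 * 20 = 28*20 = 5
  bit 4 = 0: r = r^2 mod 37 = 5^2 = 25
  -> s = B^a = 25

Answer: 28 20 25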